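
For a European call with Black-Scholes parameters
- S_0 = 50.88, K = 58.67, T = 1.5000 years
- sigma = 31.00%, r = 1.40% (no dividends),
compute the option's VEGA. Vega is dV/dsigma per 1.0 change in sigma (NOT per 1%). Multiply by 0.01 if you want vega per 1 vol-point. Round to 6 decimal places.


Answer: Vega = 24.650690

Derivation:
d1 = -0.1300694959; d2 = -0.5097404061
phi(d1) = 0.3955818460; exp(-qT) = 1.0000000000; exp(-rT) = 0.9792189646
Vega = S * exp(-qT) * phi(d1) * sqrt(T) = 50.8800 * 1.0000000000 * 0.3955818460 * 1.2247448714 = 24.650690


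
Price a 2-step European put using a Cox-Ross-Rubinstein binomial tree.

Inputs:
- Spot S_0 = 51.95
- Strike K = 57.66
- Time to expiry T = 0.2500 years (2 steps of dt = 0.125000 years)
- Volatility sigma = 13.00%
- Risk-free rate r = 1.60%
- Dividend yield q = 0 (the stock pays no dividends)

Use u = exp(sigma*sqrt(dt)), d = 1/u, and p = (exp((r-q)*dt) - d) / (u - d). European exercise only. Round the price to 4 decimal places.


dt = T/N = 0.125000
u = exp(sigma*sqrt(dt)) = 1.047035; d = 1/u = 0.955078
p = (exp((r-q)*dt) - d) / (u - d) = 0.510283
Discount per step: exp(-r*dt) = 0.998002
Stock lattice S(k, i) with i counting down-moves:
  k=0: S(0,0) = 51.9500
  k=1: S(1,0) = 54.3934; S(1,1) = 49.6163
  k=2: S(2,0) = 56.9518; S(2,1) = 51.9500; S(2,2) = 47.3875
Terminal payoffs V(N, i) = max(K - S_T, 0):
  V(2,0) = 0.708183; V(2,1) = 5.710000; V(2,2) = 10.272531
Backward induction: V(k, i) = exp(-r*dt) * [p * V(k+1, i) + (1-p) * V(k+1, i+1)].
  V(1,0) = exp(-r*dt) * [p*0.708183 + (1-p)*5.710000] = 3.151350
  V(1,1) = exp(-r*dt) * [p*5.710000 + (1-p)*10.272531] = 7.928477
  V(0,0) = exp(-r*dt) * [p*3.151350 + (1-p)*7.928477] = 5.479821

Answer: Price = V(0,0) = 5.4798


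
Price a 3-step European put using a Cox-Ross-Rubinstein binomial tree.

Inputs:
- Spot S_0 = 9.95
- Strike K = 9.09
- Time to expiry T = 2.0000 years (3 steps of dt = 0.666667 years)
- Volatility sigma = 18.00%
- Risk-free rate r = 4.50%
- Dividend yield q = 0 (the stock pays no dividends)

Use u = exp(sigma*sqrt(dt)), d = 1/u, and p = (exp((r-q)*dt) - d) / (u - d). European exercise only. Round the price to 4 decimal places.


Answer: Price = V(0,0) = 0.3459

Derivation:
dt = T/N = 0.666667
u = exp(sigma*sqrt(dt)) = 1.158319; d = 1/u = 0.863320
p = (exp((r-q)*dt) - d) / (u - d) = 0.566560
Discount per step: exp(-r*dt) = 0.970446
Stock lattice S(k, i) with i counting down-moves:
  k=0: S(0,0) = 9.9500
  k=1: S(1,0) = 11.5253; S(1,1) = 8.5900
  k=2: S(2,0) = 13.3499; S(2,1) = 9.9500; S(2,2) = 7.4160
  k=3: S(3,0) = 15.4635; S(3,1) = 11.5253; S(3,2) = 8.5900; S(3,3) = 6.4023
Terminal payoffs V(N, i) = max(K - S_T, 0):
  V(3,0) = 0.000000; V(3,1) = 0.000000; V(3,2) = 0.499962; V(3,3) = 2.687655
Backward induction: V(k, i) = exp(-r*dt) * [p * V(k+1, i) + (1-p) * V(k+1, i+1)].
  V(2,0) = exp(-r*dt) * [p*0.000000 + (1-p)*0.000000] = 0.000000
  V(2,1) = exp(-r*dt) * [p*0.000000 + (1-p)*0.499962] = 0.210299
  V(2,2) = exp(-r*dt) * [p*0.499962 + (1-p)*2.687655] = 1.405395
  V(1,0) = exp(-r*dt) * [p*0.000000 + (1-p)*0.210299] = 0.088458
  V(1,1) = exp(-r*dt) * [p*0.210299 + (1-p)*1.405395] = 0.706777
  V(0,0) = exp(-r*dt) * [p*0.088458 + (1-p)*0.706777] = 0.345927


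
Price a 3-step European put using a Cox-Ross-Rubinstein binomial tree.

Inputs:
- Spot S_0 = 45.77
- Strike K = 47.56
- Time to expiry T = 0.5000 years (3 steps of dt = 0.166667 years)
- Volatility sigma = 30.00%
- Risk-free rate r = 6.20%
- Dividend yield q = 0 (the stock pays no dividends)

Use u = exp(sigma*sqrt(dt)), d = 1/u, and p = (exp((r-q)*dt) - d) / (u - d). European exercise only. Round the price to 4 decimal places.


Answer: Price = V(0,0) = 4.2977

Derivation:
dt = T/N = 0.166667
u = exp(sigma*sqrt(dt)) = 1.130290; d = 1/u = 0.884728
p = (exp((r-q)*dt) - d) / (u - d) = 0.511718
Discount per step: exp(-r*dt) = 0.989720
Stock lattice S(k, i) with i counting down-moves:
  k=0: S(0,0) = 45.7700
  k=1: S(1,0) = 51.7334; S(1,1) = 40.4940
  k=2: S(2,0) = 58.4737; S(2,1) = 45.7700; S(2,2) = 35.8262
  k=3: S(3,0) = 66.0923; S(3,1) = 51.7334; S(3,2) = 40.4940; S(3,3) = 31.6965
Terminal payoffs V(N, i) = max(K - S_T, 0):
  V(3,0) = 0.000000; V(3,1) = 0.000000; V(3,2) = 7.065978; V(3,3) = 15.863528
Backward induction: V(k, i) = exp(-r*dt) * [p * V(k+1, i) + (1-p) * V(k+1, i+1)].
  V(2,0) = exp(-r*dt) * [p*0.000000 + (1-p)*0.000000] = 0.000000
  V(2,1) = exp(-r*dt) * [p*0.000000 + (1-p)*7.065978] = 3.414720
  V(2,2) = exp(-r*dt) * [p*7.065978 + (1-p)*15.863528] = 11.244862
  V(1,0) = exp(-r*dt) * [p*0.000000 + (1-p)*3.414720] = 1.650205
  V(1,1) = exp(-r*dt) * [p*3.414720 + (1-p)*11.244862] = 7.163629
  V(0,0) = exp(-r*dt) * [p*1.650205 + (1-p)*7.163629] = 4.297671


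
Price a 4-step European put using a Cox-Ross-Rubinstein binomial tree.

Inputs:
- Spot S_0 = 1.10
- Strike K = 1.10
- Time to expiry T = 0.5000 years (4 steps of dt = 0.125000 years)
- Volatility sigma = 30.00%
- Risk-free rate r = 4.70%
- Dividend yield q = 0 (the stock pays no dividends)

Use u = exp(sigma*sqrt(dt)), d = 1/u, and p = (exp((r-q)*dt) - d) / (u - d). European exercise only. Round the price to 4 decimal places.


Answer: Price = V(0,0) = 0.0741

Derivation:
dt = T/N = 0.125000
u = exp(sigma*sqrt(dt)) = 1.111895; d = 1/u = 0.899365
p = (exp((r-q)*dt) - d) / (u - d) = 0.501233
Discount per step: exp(-r*dt) = 0.994142
Stock lattice S(k, i) with i counting down-moves:
  k=0: S(0,0) = 1.1000
  k=1: S(1,0) = 1.2231; S(1,1) = 0.9893
  k=2: S(2,0) = 1.3599; S(2,1) = 1.1000; S(2,2) = 0.8897
  k=3: S(3,0) = 1.5121; S(3,1) = 1.2231; S(3,2) = 0.9893; S(3,3) = 0.8002
  k=4: S(4,0) = 1.6813; S(4,1) = 1.3599; S(4,2) = 1.1000; S(4,3) = 0.8897; S(4,4) = 0.7197
Terminal payoffs V(N, i) = max(K - S_T, 0):
  V(4,0) = 0.000000; V(4,1) = 0.000000; V(4,2) = 0.000000; V(4,3) = 0.210256; V(4,4) = 0.380324
Backward induction: V(k, i) = exp(-r*dt) * [p * V(k+1, i) + (1-p) * V(k+1, i+1)].
  V(3,0) = exp(-r*dt) * [p*0.000000 + (1-p)*0.000000] = 0.000000
  V(3,1) = exp(-r*dt) * [p*0.000000 + (1-p)*0.000000] = 0.000000
  V(3,2) = exp(-r*dt) * [p*0.000000 + (1-p)*0.210256] = 0.104255
  V(3,3) = exp(-r*dt) * [p*0.210256 + (1-p)*0.380324] = 0.293352
  V(2,0) = exp(-r*dt) * [p*0.000000 + (1-p)*0.000000] = 0.000000
  V(2,1) = exp(-r*dt) * [p*0.000000 + (1-p)*0.104255] = 0.051694
  V(2,2) = exp(-r*dt) * [p*0.104255 + (1-p)*0.293352] = 0.197407
  V(1,0) = exp(-r*dt) * [p*0.000000 + (1-p)*0.051694] = 0.025632
  V(1,1) = exp(-r*dt) * [p*0.051694 + (1-p)*0.197407] = 0.123642
  V(0,0) = exp(-r*dt) * [p*0.025632 + (1-p)*0.123642] = 0.074080


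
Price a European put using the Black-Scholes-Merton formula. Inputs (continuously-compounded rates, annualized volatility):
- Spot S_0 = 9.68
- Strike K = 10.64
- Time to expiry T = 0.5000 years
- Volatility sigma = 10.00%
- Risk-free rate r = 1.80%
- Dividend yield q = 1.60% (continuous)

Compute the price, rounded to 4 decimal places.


Answer: Price = 0.9726

Derivation:
d1 = (ln(S/K) + (r - q + 0.5*sigma^2) * T) / (sigma * sqrt(T)) = -1.28776283
d2 = d1 - sigma * sqrt(T) = -1.35847350
exp(-rT) = 0.99104038; exp(-qT) = 0.99203191
P = K * exp(-rT) * N(-d2) - S_0 * exp(-qT) * N(-d1)
N(-d1) = 0.90108573; N(-d2) = 0.91284326
P = 10.6400 * 0.99104038 * 0.91284326 - 9.6800 * 0.99203191 * 0.90108573 = 0.9726


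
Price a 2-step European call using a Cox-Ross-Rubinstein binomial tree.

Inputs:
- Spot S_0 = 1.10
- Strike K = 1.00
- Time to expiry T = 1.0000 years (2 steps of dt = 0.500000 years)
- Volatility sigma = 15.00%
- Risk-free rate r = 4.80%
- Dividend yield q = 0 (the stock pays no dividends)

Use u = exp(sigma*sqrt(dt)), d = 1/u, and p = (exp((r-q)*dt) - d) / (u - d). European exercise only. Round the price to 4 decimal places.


dt = T/N = 0.500000
u = exp(sigma*sqrt(dt)) = 1.111895; d = 1/u = 0.899365
p = (exp((r-q)*dt) - d) / (u - d) = 0.587800
Discount per step: exp(-r*dt) = 0.976286
Stock lattice S(k, i) with i counting down-moves:
  k=0: S(0,0) = 1.1000
  k=1: S(1,0) = 1.2231; S(1,1) = 0.9893
  k=2: S(2,0) = 1.3599; S(2,1) = 1.1000; S(2,2) = 0.8897
Terminal payoffs V(N, i) = max(S_T - K, 0):
  V(2,0) = 0.359942; V(2,1) = 0.100000; V(2,2) = 0.000000
Backward induction: V(k, i) = exp(-r*dt) * [p * V(k+1, i) + (1-p) * V(k+1, i+1)].
  V(1,0) = exp(-r*dt) * [p*0.359942 + (1-p)*0.100000] = 0.246799
  V(1,1) = exp(-r*dt) * [p*0.100000 + (1-p)*0.000000] = 0.057386
  V(0,0) = exp(-r*dt) * [p*0.246799 + (1-p)*0.057386] = 0.164722

Answer: Price = V(0,0) = 0.1647


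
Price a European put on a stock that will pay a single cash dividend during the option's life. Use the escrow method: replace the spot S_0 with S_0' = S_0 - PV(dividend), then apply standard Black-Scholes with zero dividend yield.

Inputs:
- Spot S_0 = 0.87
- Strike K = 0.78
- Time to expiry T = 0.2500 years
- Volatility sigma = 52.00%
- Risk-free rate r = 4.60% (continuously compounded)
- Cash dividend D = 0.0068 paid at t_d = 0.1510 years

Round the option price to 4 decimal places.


PV(D) = D * exp(-r * t_d) = 0.0068 * 0.99307807 = 0.00675293
S_0' = S_0 - PV(D) = 0.8700 - 0.00675293 = 0.86324707
d1 = (ln(S_0'/K) + (r + sigma^2/2)*T) / (sigma*sqrt(T)) = 0.56425777
d2 = d1 - sigma*sqrt(T) = 0.30425777
exp(-rT) = 0.98856587
N(-d1) = 0.28628936; N(-d2) = 0.38046576
P = K * exp(-rT) * N(-d2) - S_0' * N(-d1) = 0.7800 * 0.98856587 * 0.38046576 - 0.86324707 * 0.28628936 = 0.0462

Answer: Price = 0.0462


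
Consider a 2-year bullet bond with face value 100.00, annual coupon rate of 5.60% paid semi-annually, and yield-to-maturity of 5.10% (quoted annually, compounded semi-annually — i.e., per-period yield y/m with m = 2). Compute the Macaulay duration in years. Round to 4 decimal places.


Coupon per period c = face * coupon_rate / m = 2.800000
Periods per year m = 2; per-period yield y/m = 0.025500
Number of cashflows N = 4
Cashflows (t years, CF_t, discount factor 1/(1+y/m)^(m*t), PV):
  t = 0.5000: CF_t = 2.800000, DF = 0.975134, PV = 2.730375
  t = 1.0000: CF_t = 2.800000, DF = 0.950886, PV = 2.662482
  t = 1.5000: CF_t = 2.800000, DF = 0.927242, PV = 2.596277
  t = 2.0000: CF_t = 102.800000, DF = 0.904185, PV = 92.950227
Price P = sum_t PV_t = 100.939362
Macaulay numerator sum_t t * PV_t:
  t * PV_t at t = 0.5000: 1.365188
  t * PV_t at t = 1.0000: 2.662482
  t * PV_t at t = 1.5000: 3.894416
  t * PV_t at t = 2.0000: 185.900454
Macaulay duration D = (sum_t t * PV_t) / P = 193.822540 / 100.939362 = 1.920188

Answer: Macaulay duration = 1.9202 years


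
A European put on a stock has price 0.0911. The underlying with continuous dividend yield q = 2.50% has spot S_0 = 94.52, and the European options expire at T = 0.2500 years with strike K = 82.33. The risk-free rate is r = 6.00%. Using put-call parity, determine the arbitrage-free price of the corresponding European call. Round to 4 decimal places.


Answer: Call price = 12.9179

Derivation:
Put-call parity: C - P = S_0 * exp(-qT) - K * exp(-rT).
S_0 * exp(-qT) = 94.5200 * 0.99376949 = 93.93109225
K * exp(-rT) = 82.3300 * 0.98511194 = 81.10426599
C = P + S*exp(-qT) - K*exp(-rT)
C = 0.0911 + 93.93109225 - 81.10426599 = 12.9179


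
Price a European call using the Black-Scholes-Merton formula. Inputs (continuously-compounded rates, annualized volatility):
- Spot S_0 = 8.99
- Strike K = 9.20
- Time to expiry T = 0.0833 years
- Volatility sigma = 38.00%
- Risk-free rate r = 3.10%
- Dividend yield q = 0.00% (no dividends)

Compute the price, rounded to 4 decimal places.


Answer: Price = 0.3110

Derivation:
d1 = (ln(S/K) + (r - q + 0.5*sigma^2) * T) / (sigma * sqrt(T)) = -0.13215525
d2 = d1 - sigma * sqrt(T) = -0.24182986
exp(-rT) = 0.99742103; exp(-qT) = 1.00000000
C = S_0 * exp(-qT) * N(d1) - K * exp(-rT) * N(d2)
N(d1) = 0.44743075; N(d2) = 0.40445600
C = 8.9900 * 1.00000000 * 0.44743075 - 9.2000 * 0.99742103 * 0.40445600 = 0.3110


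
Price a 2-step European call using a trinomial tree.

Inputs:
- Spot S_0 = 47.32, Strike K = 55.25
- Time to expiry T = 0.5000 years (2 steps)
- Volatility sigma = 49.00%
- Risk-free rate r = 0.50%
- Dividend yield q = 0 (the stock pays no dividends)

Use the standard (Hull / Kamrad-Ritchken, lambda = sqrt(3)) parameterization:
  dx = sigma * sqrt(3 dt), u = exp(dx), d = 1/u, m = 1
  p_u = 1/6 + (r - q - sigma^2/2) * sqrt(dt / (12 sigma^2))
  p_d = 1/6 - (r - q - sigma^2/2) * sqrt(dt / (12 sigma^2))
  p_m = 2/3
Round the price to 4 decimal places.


dt = T/N = 0.250000; dx = sigma*sqrt(3*dt) = 0.424352
u = exp(dx) = 1.528600; d = 1/u = 0.654193
p_u = 0.132777, p_m = 0.666667, p_d = 0.200557
Discount per step: exp(-r*dt) = 0.998751
Stock lattice S(k, j) with j the centered position index:
  k=0: S(0,+0) = 47.3200
  k=1: S(1,-1) = 30.9564; S(1,+0) = 47.3200; S(1,+1) = 72.3334
  k=2: S(2,-2) = 20.2515; S(2,-1) = 30.9564; S(2,+0) = 47.3200; S(2,+1) = 72.3334; S(2,+2) = 110.5688
Terminal payoffs V(N, j) = max(S_T - K, 0):
  V(2,-2) = 0.000000; V(2,-1) = 0.000000; V(2,+0) = 0.000000; V(2,+1) = 17.083364; V(2,+2) = 55.318798
Backward induction: V(k, j) = exp(-r*dt) * [p_u * V(k+1, j+1) + p_m * V(k+1, j) + p_d * V(k+1, j-1)]
  V(1,-1) = exp(-r*dt) * [p_u*0.000000 + p_m*0.000000 + p_d*0.000000] = 0.000000
  V(1,+0) = exp(-r*dt) * [p_u*17.083364 + p_m*0.000000 + p_d*0.000000] = 2.265441
  V(1,+1) = exp(-r*dt) * [p_u*55.318798 + p_m*17.083364 + p_d*0.000000] = 18.710559
  V(0,+0) = exp(-r*dt) * [p_u*18.710559 + p_m*2.265441 + p_d*0.000000] = 3.989632

Answer: Price = V(0,0) = 3.9896


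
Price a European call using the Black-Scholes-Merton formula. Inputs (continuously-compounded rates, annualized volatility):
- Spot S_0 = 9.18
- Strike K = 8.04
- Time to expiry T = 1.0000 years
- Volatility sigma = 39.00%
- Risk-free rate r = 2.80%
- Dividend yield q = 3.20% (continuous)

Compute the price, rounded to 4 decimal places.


Answer: Price = 1.8967

Derivation:
d1 = (ln(S/K) + (r - q + 0.5*sigma^2) * T) / (sigma * sqrt(T)) = 0.52473877
d2 = d1 - sigma * sqrt(T) = 0.13473877
exp(-rT) = 0.97238837; exp(-qT) = 0.96850658
C = S_0 * exp(-qT) * N(d1) - K * exp(-rT) * N(d2)
N(d1) = 0.70011760; N(d2) = 0.55359079
C = 9.1800 * 0.96850658 * 0.70011760 - 8.0400 * 0.97238837 * 0.55359079 = 1.8967


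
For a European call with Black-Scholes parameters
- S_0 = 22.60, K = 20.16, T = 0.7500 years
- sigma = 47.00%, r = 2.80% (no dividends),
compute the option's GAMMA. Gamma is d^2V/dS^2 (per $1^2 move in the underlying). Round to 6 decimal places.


Answer: Gamma = 0.037569

Derivation:
d1 = 0.5357981568; d2 = 0.1287662170
phi(d1) = 0.3455982293; exp(-qT) = 1.0000000000; exp(-rT) = 0.9792189646
Gamma = exp(-qT) * phi(d1) / (S * sigma * sqrt(T)) = 1.0000000000 * 0.3455982293 / (22.6000 * 0.4700 * 0.8660254038) = 0.037569


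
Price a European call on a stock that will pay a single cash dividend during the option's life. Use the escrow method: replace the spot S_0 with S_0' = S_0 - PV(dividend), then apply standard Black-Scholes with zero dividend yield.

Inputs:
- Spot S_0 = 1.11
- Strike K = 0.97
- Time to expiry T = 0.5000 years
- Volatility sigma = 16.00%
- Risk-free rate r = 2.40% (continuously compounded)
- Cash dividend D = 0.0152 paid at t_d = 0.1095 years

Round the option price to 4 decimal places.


Answer: Price = 0.1432

Derivation:
PV(D) = D * exp(-r * t_d) = 0.0152 * 0.99737545 = 0.01516011
S_0' = S_0 - PV(D) = 1.1100 - 0.01516011 = 1.09483989
d1 = (ln(S_0'/K) + (r + sigma^2/2)*T) / (sigma*sqrt(T)) = 1.23272881
d2 = d1 - sigma*sqrt(T) = 1.11959172
exp(-rT) = 0.98807171
N(d1) = 0.89116152; N(d2) = 0.86855611
C = S_0' * N(d1) - K * exp(-rT) * N(d2) = 1.09483989 * 0.89116152 - 0.9700 * 0.98807171 * 0.86855611 = 0.1432


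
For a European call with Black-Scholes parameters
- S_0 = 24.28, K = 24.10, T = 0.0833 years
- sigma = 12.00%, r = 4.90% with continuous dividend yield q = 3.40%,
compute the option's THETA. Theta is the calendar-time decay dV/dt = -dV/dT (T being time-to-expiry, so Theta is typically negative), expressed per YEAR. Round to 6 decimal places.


Answer: Theta = -2.135038

Derivation:
d1 = 0.2682439882; d2 = 0.2336099010
phi(d1) = 0.3848444887; exp(-qT) = 0.9971718069; exp(-rT) = 0.9959266188
Theta = -S*exp(-qT)*phi(d1)*sigma/(2*sqrt(T)) - r*K*exp(-rT)*N(d2) + q*S*exp(-qT)*N(d1)
N(d1) = 0.6057442412; N(d2) = 0.5923560797; sqrt(T) = 0.2886173938
Term 1 = -24.2800 * 0.9971718069 * 0.3848444887 * 0.1200 / (2 * 0.2886173938) = -1.9370137104
Term 2 = -0.0490 * 24.1000 * 0.9959266188 * 0.5923560797 = -0.6966639102
Term 3 = 0.0340 * 24.2800 * 0.9971718069 * 0.6057442412 = 0.4986397368
Theta = -1.9370137104 + (-0.6966639102) + (0.4986397368) = -2.135038


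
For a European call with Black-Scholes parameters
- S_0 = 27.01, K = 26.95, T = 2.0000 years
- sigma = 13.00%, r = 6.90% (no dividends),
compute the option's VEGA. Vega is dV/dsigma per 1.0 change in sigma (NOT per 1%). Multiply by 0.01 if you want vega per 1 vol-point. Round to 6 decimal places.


d1 = 0.8546411868; d2 = 0.6707934237
phi(d1) = 0.2768874115; exp(-qT) = 1.0000000000; exp(-rT) = 0.8710986917
Vega = S * exp(-qT) * phi(d1) * sqrt(T) = 27.0100 * 1.0000000000 * 0.2768874115 * 1.4142135624 = 10.576520

Answer: Vega = 10.576520


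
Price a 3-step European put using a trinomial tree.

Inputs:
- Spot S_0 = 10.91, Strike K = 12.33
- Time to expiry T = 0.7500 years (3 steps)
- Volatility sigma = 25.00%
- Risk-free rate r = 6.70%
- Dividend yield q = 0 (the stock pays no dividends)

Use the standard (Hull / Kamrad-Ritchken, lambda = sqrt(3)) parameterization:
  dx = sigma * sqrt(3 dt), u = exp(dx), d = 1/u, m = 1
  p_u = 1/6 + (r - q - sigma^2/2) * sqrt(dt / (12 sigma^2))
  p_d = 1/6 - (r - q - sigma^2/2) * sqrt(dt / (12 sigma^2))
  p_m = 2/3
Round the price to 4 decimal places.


Answer: Price = V(0,0) = 1.4772

Derivation:
dt = T/N = 0.250000; dx = sigma*sqrt(3*dt) = 0.216506
u = exp(dx) = 1.241731; d = 1/u = 0.805327
p_u = 0.187307, p_m = 0.666667, p_d = 0.146026
Discount per step: exp(-r*dt) = 0.983390
Stock lattice S(k, j) with j the centered position index:
  k=0: S(0,+0) = 10.9100
  k=1: S(1,-1) = 8.7861; S(1,+0) = 10.9100; S(1,+1) = 13.5473
  k=2: S(2,-2) = 7.0757; S(2,-1) = 8.7861; S(2,+0) = 10.9100; S(2,+1) = 13.5473; S(2,+2) = 16.8221
  k=3: S(3,-3) = 5.6983; S(3,-2) = 7.0757; S(3,-1) = 8.7861; S(3,+0) = 10.9100; S(3,+1) = 13.5473; S(3,+2) = 16.8221; S(3,+3) = 20.8885
Terminal payoffs V(N, j) = max(K - S_T, 0):
  V(3,-3) = 6.631741; V(3,-2) = 5.254295; V(3,-1) = 3.543878; V(3,+0) = 1.420000; V(3,+1) = 0.000000; V(3,+2) = 0.000000; V(3,+3) = 0.000000
Backward induction: V(k, j) = exp(-r*dt) * [p_u * V(k+1, j+1) + p_m * V(k+1, j) + p_d * V(k+1, j-1)]
  V(2,-2) = exp(-r*dt) * [p_u*3.543878 + p_m*5.254295 + p_d*6.631741] = 5.049769
  V(2,-1) = exp(-r*dt) * [p_u*1.420000 + p_m*3.543878 + p_d*5.254295] = 3.339420
  V(2,+0) = exp(-r*dt) * [p_u*0.000000 + p_m*1.420000 + p_d*3.543878] = 1.439846
  V(2,+1) = exp(-r*dt) * [p_u*0.000000 + p_m*0.000000 + p_d*1.420000] = 0.203913
  V(2,+2) = exp(-r*dt) * [p_u*0.000000 + p_m*0.000000 + p_d*0.000000] = 0.000000
  V(1,-1) = exp(-r*dt) * [p_u*1.439846 + p_m*3.339420 + p_d*5.049769] = 3.179665
  V(1,+0) = exp(-r*dt) * [p_u*0.203913 + p_m*1.439846 + p_d*3.339420] = 1.461056
  V(1,+1) = exp(-r*dt) * [p_u*0.000000 + p_m*0.203913 + p_d*1.439846] = 0.340447
  V(0,+0) = exp(-r*dt) * [p_u*0.340447 + p_m*1.461056 + p_d*3.179665] = 1.477170


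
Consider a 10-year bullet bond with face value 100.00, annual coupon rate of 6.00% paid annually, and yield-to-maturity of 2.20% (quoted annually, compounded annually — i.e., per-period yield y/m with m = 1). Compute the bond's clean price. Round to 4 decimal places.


Answer: Price = 133.7794

Derivation:
Coupon per period c = face * coupon_rate / m = 6.000000
Periods per year m = 1; per-period yield y/m = 0.022000
Number of cashflows N = 10
Cashflows (t years, CF_t, discount factor 1/(1+y/m)^(m*t), PV):
  t = 1.0000: CF_t = 6.000000, DF = 0.978474, PV = 5.870841
  t = 2.0000: CF_t = 6.000000, DF = 0.957411, PV = 5.744463
  t = 3.0000: CF_t = 6.000000, DF = 0.936801, PV = 5.620806
  t = 4.0000: CF_t = 6.000000, DF = 0.916635, PV = 5.499810
  t = 5.0000: CF_t = 6.000000, DF = 0.896903, PV = 5.381419
  t = 6.0000: CF_t = 6.000000, DF = 0.877596, PV = 5.265576
  t = 7.0000: CF_t = 6.000000, DF = 0.858704, PV = 5.152227
  t = 8.0000: CF_t = 6.000000, DF = 0.840220, PV = 5.041318
  t = 9.0000: CF_t = 6.000000, DF = 0.822133, PV = 4.932796
  t = 10.0000: CF_t = 106.000000, DF = 0.804435, PV = 85.270127
Price P = sum_t PV_t = 133.779382


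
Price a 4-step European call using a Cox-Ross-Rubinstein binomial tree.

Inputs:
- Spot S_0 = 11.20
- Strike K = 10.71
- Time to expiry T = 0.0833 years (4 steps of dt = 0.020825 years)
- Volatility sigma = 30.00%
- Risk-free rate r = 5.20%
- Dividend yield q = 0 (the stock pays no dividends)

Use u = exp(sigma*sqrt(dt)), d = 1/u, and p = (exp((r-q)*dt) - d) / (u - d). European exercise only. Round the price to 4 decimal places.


dt = T/N = 0.020825
u = exp(sigma*sqrt(dt)) = 1.044243; d = 1/u = 0.957631
p = (exp((r-q)*dt) - d) / (u - d) = 0.501688
Discount per step: exp(-r*dt) = 0.998918
Stock lattice S(k, i) with i counting down-moves:
  k=0: S(0,0) = 11.2000
  k=1: S(1,0) = 11.6955; S(1,1) = 10.7255
  k=2: S(2,0) = 12.2130; S(2,1) = 11.2000; S(2,2) = 10.2710
  k=3: S(3,0) = 12.7533; S(3,1) = 11.6955; S(3,2) = 10.7255; S(3,3) = 9.8359
  k=4: S(4,0) = 13.3176; S(4,1) = 12.2130; S(4,2) = 11.2000; S(4,3) = 10.2710; S(4,4) = 9.4191
Terminal payoffs V(N, i) = max(S_T - K, 0):
  V(4,0) = 2.607570; V(4,1) = 1.502976; V(4,2) = 0.490000; V(4,3) = 0.000000; V(4,4) = 0.000000
Backward induction: V(k, i) = exp(-r*dt) * [p * V(k+1, i) + (1-p) * V(k+1, i+1)].
  V(3,0) = exp(-r*dt) * [p*2.607570 + (1-p)*1.502976] = 2.054911
  V(3,1) = exp(-r*dt) * [p*1.502976 + (1-p)*0.490000] = 0.997118
  V(3,2) = exp(-r*dt) * [p*0.490000 + (1-p)*0.000000] = 0.245561
  V(3,3) = exp(-r*dt) * [p*0.000000 + (1-p)*0.000000] = 0.000000
  V(2,0) = exp(-r*dt) * [p*2.054911 + (1-p)*0.997118] = 1.526147
  V(2,1) = exp(-r*dt) * [p*0.997118 + (1-p)*0.245561] = 0.621934
  V(2,2) = exp(-r*dt) * [p*0.245561 + (1-p)*0.000000] = 0.123062
  V(1,0) = exp(-r*dt) * [p*1.526147 + (1-p)*0.621934] = 1.074403
  V(1,1) = exp(-r*dt) * [p*0.621934 + (1-p)*0.123062] = 0.372936
  V(0,0) = exp(-r*dt) * [p*1.074403 + (1-p)*0.372936] = 0.724069

Answer: Price = V(0,0) = 0.7241


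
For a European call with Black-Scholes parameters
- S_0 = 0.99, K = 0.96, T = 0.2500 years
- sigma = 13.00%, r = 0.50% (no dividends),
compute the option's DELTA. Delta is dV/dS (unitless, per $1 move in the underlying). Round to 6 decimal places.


d1 = 0.5251409026; d2 = 0.4601409026
phi(d1) = 0.3475575497; exp(-qT) = 1.0000000000; exp(-rT) = 0.9987507809
N(d1) = 0.7002573781
Delta = exp(-qT) * N(d1) = 1.0000000000 * 0.7002573781 = 0.700257

Answer: Delta = 0.700257


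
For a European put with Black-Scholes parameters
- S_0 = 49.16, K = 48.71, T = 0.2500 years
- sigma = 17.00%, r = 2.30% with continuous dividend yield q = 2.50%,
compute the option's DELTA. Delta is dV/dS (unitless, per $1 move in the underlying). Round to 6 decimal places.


d1 = 0.1448051398; d2 = 0.0598051398
phi(d1) = 0.3947815135; exp(-qT) = 0.9937694906; exp(-rT) = 0.9942664996
N(-d1) = 0.4424323620
Delta = -exp(-qT) * N(-d1) = -0.9937694906 * 0.4424323620 = -0.439676

Answer: Delta = -0.439676


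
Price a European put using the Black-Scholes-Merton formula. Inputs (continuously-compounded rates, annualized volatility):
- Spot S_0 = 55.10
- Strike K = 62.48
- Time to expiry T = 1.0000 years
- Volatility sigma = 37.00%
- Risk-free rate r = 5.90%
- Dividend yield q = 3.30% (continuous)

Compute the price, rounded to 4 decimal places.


d1 = (ln(S/K) + (r - q + 0.5*sigma^2) * T) / (sigma * sqrt(T)) = -0.08445078
d2 = d1 - sigma * sqrt(T) = -0.45445078
exp(-rT) = 0.94270677; exp(-qT) = 0.96753856
P = K * exp(-rT) * N(-d2) - S_0 * exp(-qT) * N(-d1)
N(-d1) = 0.53365098; N(-d2) = 0.67524780
P = 62.4800 * 0.94270677 * 0.67524780 - 55.1000 * 0.96753856 * 0.53365098 = 11.3226

Answer: Price = 11.3226


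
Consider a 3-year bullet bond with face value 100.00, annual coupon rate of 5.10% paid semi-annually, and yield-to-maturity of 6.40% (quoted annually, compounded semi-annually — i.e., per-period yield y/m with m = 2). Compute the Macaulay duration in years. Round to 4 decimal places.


Coupon per period c = face * coupon_rate / m = 2.550000
Periods per year m = 2; per-period yield y/m = 0.032000
Number of cashflows N = 6
Cashflows (t years, CF_t, discount factor 1/(1+y/m)^(m*t), PV):
  t = 0.5000: CF_t = 2.550000, DF = 0.968992, PV = 2.470930
  t = 1.0000: CF_t = 2.550000, DF = 0.938946, PV = 2.394312
  t = 1.5000: CF_t = 2.550000, DF = 0.909831, PV = 2.320070
  t = 2.0000: CF_t = 2.550000, DF = 0.881620, PV = 2.248130
  t = 2.5000: CF_t = 2.550000, DF = 0.854283, PV = 2.178420
  t = 3.0000: CF_t = 102.550000, DF = 0.827793, PV = 84.890185
Price P = sum_t PV_t = 96.502048
Macaulay numerator sum_t t * PV_t:
  t * PV_t at t = 0.5000: 1.235465
  t * PV_t at t = 1.0000: 2.394312
  t * PV_t at t = 1.5000: 3.480105
  t * PV_t at t = 2.0000: 4.496260
  t * PV_t at t = 2.5000: 5.446051
  t * PV_t at t = 3.0000: 254.670556
Macaulay duration D = (sum_t t * PV_t) / P = 271.722749 / 96.502048 = 2.815720

Answer: Macaulay duration = 2.8157 years


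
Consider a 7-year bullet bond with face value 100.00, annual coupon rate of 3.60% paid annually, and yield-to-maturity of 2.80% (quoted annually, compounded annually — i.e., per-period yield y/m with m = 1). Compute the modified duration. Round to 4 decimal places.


Coupon per period c = face * coupon_rate / m = 3.600000
Periods per year m = 1; per-period yield y/m = 0.028000
Number of cashflows N = 7
Cashflows (t years, CF_t, discount factor 1/(1+y/m)^(m*t), PV):
  t = 1.0000: CF_t = 3.600000, DF = 0.972763, PV = 3.501946
  t = 2.0000: CF_t = 3.600000, DF = 0.946267, PV = 3.406562
  t = 3.0000: CF_t = 3.600000, DF = 0.920493, PV = 3.313776
  t = 4.0000: CF_t = 3.600000, DF = 0.895422, PV = 3.223518
  t = 5.0000: CF_t = 3.600000, DF = 0.871033, PV = 3.135717
  t = 6.0000: CF_t = 3.600000, DF = 0.847308, PV = 3.050309
  t = 7.0000: CF_t = 103.600000, DF = 0.824230, PV = 85.390185
Price P = sum_t PV_t = 105.022012
First compute Macaulay numerator sum_t t * PV_t:
  t * PV_t at t = 1.0000: 3.501946
  t * PV_t at t = 2.0000: 6.813124
  t * PV_t at t = 3.0000: 9.941328
  t * PV_t at t = 4.0000: 12.894070
  t * PV_t at t = 5.0000: 15.678587
  t * PV_t at t = 6.0000: 18.301853
  t * PV_t at t = 7.0000: 597.731293
Macaulay duration D = 664.862201 / 105.022012 = 6.330694
Modified duration = D / (1 + y/m) = 6.330694 / (1 + 0.028000) = 6.158262

Answer: Modified duration = 6.1583


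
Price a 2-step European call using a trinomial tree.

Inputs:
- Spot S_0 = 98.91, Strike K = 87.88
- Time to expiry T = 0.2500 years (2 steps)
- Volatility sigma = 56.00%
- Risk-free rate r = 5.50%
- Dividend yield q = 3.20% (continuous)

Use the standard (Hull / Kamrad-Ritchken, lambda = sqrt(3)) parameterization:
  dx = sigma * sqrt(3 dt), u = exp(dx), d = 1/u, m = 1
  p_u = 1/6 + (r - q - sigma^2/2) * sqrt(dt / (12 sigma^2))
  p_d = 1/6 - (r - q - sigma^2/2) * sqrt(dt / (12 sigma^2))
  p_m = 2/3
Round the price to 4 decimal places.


dt = T/N = 0.125000; dx = sigma*sqrt(3*dt) = 0.342929
u = exp(dx) = 1.409068; d = 1/u = 0.709689
p_u = 0.142281, p_m = 0.666667, p_d = 0.191052
Discount per step: exp(-r*dt) = 0.993149
Stock lattice S(k, j) with j the centered position index:
  k=0: S(0,+0) = 98.9100
  k=1: S(1,-1) = 70.1953; S(1,+0) = 98.9100; S(1,+1) = 139.3709
  k=2: S(2,-2) = 49.8168; S(2,-1) = 70.1953; S(2,+0) = 98.9100; S(2,+1) = 139.3709; S(2,+2) = 196.3831
Terminal payoffs V(N, j) = max(S_T - K, 0):
  V(2,-2) = 0.000000; V(2,-1) = 0.000000; V(2,+0) = 11.030000; V(2,+1) = 51.490926; V(2,+2) = 108.503126
Backward induction: V(k, j) = exp(-r*dt) * [p_u * V(k+1, j+1) + p_m * V(k+1, j) + p_d * V(k+1, j-1)]
  V(1,-1) = exp(-r*dt) * [p_u*11.030000 + p_m*0.000000 + p_d*0.000000] = 1.558608
  V(1,+0) = exp(-r*dt) * [p_u*51.490926 + p_m*11.030000 + p_d*0.000000] = 14.578944
  V(1,+1) = exp(-r*dt) * [p_u*108.503126 + p_m*51.490926 + p_d*11.030000] = 51.517136
  V(0,+0) = exp(-r*dt) * [p_u*51.517136 + p_m*14.578944 + p_d*1.558608] = 17.228136

Answer: Price = V(0,0) = 17.2281


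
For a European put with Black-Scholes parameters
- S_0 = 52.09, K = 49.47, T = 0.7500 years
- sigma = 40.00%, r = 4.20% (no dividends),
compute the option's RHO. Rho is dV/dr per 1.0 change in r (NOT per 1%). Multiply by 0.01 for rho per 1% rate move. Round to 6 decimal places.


Answer: Rho = -17.019998

Derivation:
d1 = 0.4131130735; d2 = 0.0667029120
phi(d1) = 0.3663120406; exp(-qT) = 1.0000000000; exp(-rT) = 0.9689909565
N(-d2) = 0.4734091080
Rho = -K*T*exp(-rT)*N(-d2) = -49.4700 * 0.7500 * 0.9689909565 * 0.4734091080 = -17.019998


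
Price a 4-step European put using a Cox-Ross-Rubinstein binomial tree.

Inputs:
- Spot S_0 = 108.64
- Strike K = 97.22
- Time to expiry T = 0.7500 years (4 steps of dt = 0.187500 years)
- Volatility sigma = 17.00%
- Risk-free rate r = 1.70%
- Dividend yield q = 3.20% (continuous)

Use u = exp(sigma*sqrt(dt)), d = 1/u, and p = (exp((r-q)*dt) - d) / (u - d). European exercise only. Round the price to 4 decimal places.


dt = T/N = 0.187500
u = exp(sigma*sqrt(dt)) = 1.076389; d = 1/u = 0.929032
p = (exp((r-q)*dt) - d) / (u - d) = 0.462546
Discount per step: exp(-r*dt) = 0.996818
Stock lattice S(k, i) with i counting down-moves:
  k=0: S(0,0) = 108.6400
  k=1: S(1,0) = 116.9389; S(1,1) = 100.9300
  k=2: S(2,0) = 125.8718; S(2,1) = 108.6400; S(2,2) = 93.7672
  k=3: S(3,0) = 135.4871; S(3,1) = 116.9389; S(3,2) = 100.9300; S(3,3) = 87.1127
  k=4: S(4,0) = 145.8368; S(4,1) = 125.8718; S(4,2) = 108.6400; S(4,3) = 93.7672; S(4,4) = 80.9305
Terminal payoffs V(N, i) = max(K - S_T, 0):
  V(4,0) = 0.000000; V(4,1) = 0.000000; V(4,2) = 0.000000; V(4,3) = 3.452778; V(4,4) = 16.289479
Backward induction: V(k, i) = exp(-r*dt) * [p * V(k+1, i) + (1-p) * V(k+1, i+1)].
  V(3,0) = exp(-r*dt) * [p*0.000000 + (1-p)*0.000000] = 0.000000
  V(3,1) = exp(-r*dt) * [p*0.000000 + (1-p)*0.000000] = 0.000000
  V(3,2) = exp(-r*dt) * [p*0.000000 + (1-p)*3.452778] = 1.849805
  V(3,3) = exp(-r*dt) * [p*3.452778 + (1-p)*16.289479] = 10.318972
  V(2,0) = exp(-r*dt) * [p*0.000000 + (1-p)*0.000000] = 0.000000
  V(2,1) = exp(-r*dt) * [p*0.000000 + (1-p)*1.849805] = 0.991021
  V(2,2) = exp(-r*dt) * [p*1.849805 + (1-p)*10.318972] = 6.381222
  V(1,0) = exp(-r*dt) * [p*0.000000 + (1-p)*0.991021] = 0.530933
  V(1,1) = exp(-r*dt) * [p*0.991021 + (1-p)*6.381222] = 3.875634
  V(0,0) = exp(-r*dt) * [p*0.530933 + (1-p)*3.875634] = 2.321146

Answer: Price = V(0,0) = 2.3211


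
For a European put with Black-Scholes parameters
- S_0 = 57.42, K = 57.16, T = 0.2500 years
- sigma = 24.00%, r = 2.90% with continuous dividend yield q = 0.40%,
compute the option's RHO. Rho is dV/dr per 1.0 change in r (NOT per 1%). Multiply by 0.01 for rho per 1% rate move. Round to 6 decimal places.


d1 = 0.1499026803; d2 = 0.0299026803
phi(d1) = 0.3944850877; exp(-qT) = 0.9990004998; exp(-rT) = 0.9927762179
N(-d2) = 0.4880723341
Rho = -K*T*exp(-rT)*N(-d2) = -57.1600 * 0.2500 * 0.9927762179 * 0.4880723341 = -6.924171

Answer: Rho = -6.924171


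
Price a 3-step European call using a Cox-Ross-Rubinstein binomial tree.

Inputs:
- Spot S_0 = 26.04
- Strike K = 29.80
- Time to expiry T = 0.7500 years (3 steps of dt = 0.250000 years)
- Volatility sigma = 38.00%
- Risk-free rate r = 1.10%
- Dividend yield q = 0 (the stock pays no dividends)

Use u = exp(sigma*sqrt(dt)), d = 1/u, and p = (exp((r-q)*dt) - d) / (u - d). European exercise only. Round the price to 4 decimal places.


dt = T/N = 0.250000
u = exp(sigma*sqrt(dt)) = 1.209250; d = 1/u = 0.826959
p = (exp((r-q)*dt) - d) / (u - d) = 0.459846
Discount per step: exp(-r*dt) = 0.997254
Stock lattice S(k, i) with i counting down-moves:
  k=0: S(0,0) = 26.0400
  k=1: S(1,0) = 31.4889; S(1,1) = 21.5340
  k=2: S(2,0) = 38.0779; S(2,1) = 26.0400; S(2,2) = 17.8078
  k=3: S(3,0) = 46.0457; S(3,1) = 31.4889; S(3,2) = 21.5340; S(3,3) = 14.7263
Terminal payoffs V(N, i) = max(S_T - K, 0):
  V(3,0) = 16.245674; V(3,1) = 1.688860; V(3,2) = 0.000000; V(3,3) = 0.000000
Backward induction: V(k, i) = exp(-r*dt) * [p * V(k+1, i) + (1-p) * V(k+1, i+1)].
  V(2,0) = exp(-r*dt) * [p*16.245674 + (1-p)*1.688860] = 8.359728
  V(2,1) = exp(-r*dt) * [p*1.688860 + (1-p)*0.000000] = 0.774482
  V(2,2) = exp(-r*dt) * [p*0.000000 + (1-p)*0.000000] = 0.000000
  V(1,0) = exp(-r*dt) * [p*8.359728 + (1-p)*0.774482] = 4.250820
  V(1,1) = exp(-r*dt) * [p*0.774482 + (1-p)*0.000000] = 0.355164
  V(0,0) = exp(-r*dt) * [p*4.250820 + (1-p)*0.355164] = 2.140670

Answer: Price = V(0,0) = 2.1407


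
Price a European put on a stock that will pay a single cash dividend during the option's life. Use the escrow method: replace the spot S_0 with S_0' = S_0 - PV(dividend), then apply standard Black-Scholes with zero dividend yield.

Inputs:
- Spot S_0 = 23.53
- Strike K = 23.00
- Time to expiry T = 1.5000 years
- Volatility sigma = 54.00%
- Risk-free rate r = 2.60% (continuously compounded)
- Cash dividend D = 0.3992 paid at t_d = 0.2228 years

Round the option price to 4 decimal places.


PV(D) = D * exp(-r * t_d) = 0.3992 * 0.99422395 = 0.39689420
S_0' = S_0 - PV(D) = 23.5300 - 0.39689420 = 23.13310580
d1 = (ln(S_0'/K) + (r + sigma^2/2)*T) / (sigma*sqrt(T)) = 0.39837553
d2 = d1 - sigma*sqrt(T) = -0.26298670
exp(-rT) = 0.96175071
N(-d1) = 0.34517670; N(-d2) = 0.60371959
P = K * exp(-rT) * N(-d2) - S_0' * N(-d1) = 23.0000 * 0.96175071 * 0.60371959 - 23.13310580 * 0.34517670 = 5.3694

Answer: Price = 5.3694


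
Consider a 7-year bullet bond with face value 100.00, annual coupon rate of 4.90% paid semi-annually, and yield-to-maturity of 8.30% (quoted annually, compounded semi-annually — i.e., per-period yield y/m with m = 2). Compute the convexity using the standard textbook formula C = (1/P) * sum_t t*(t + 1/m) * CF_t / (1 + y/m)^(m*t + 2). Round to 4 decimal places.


Answer: Convexity = 38.3183

Derivation:
Coupon per period c = face * coupon_rate / m = 2.450000
Periods per year m = 2; per-period yield y/m = 0.041500
Number of cashflows N = 14
Cashflows (t years, CF_t, discount factor 1/(1+y/m)^(m*t), PV):
  t = 0.5000: CF_t = 2.450000, DF = 0.960154, PV = 2.352376
  t = 1.0000: CF_t = 2.450000, DF = 0.921895, PV = 2.258643
  t = 1.5000: CF_t = 2.450000, DF = 0.885161, PV = 2.168644
  t = 2.0000: CF_t = 2.450000, DF = 0.849890, PV = 2.082231
  t = 2.5000: CF_t = 2.450000, DF = 0.816025, PV = 1.999262
  t = 3.0000: CF_t = 2.450000, DF = 0.783510, PV = 1.919599
  t = 3.5000: CF_t = 2.450000, DF = 0.752290, PV = 1.843110
  t = 4.0000: CF_t = 2.450000, DF = 0.722314, PV = 1.769668
  t = 4.5000: CF_t = 2.450000, DF = 0.693532, PV = 1.699154
  t = 5.0000: CF_t = 2.450000, DF = 0.665897, PV = 1.631448
  t = 5.5000: CF_t = 2.450000, DF = 0.639364, PV = 1.566441
  t = 6.0000: CF_t = 2.450000, DF = 0.613887, PV = 1.504024
  t = 6.5000: CF_t = 2.450000, DF = 0.589426, PV = 1.444094
  t = 7.0000: CF_t = 102.450000, DF = 0.565940, PV = 57.980522
Price P = sum_t PV_t = 82.219217
Convexity numerator sum_t t*(t + 1/m) * CF_t / (1+y/m)^(m*t + 2):
  t = 0.5000: term = 1.084322
  t = 1.0000: term = 3.123347
  t = 1.5000: term = 5.997786
  t = 2.0000: term = 9.597993
  t = 2.5000: term = 13.823322
  t = 3.0000: term = 18.581518
  t = 3.5000: term = 23.788149
  t = 4.0000: term = 29.366071
  t = 4.5000: term = 35.244925
  t = 5.0000: term = 41.360663
  t = 5.5000: term = 47.655108
  t = 6.0000: term = 54.075538
  t = 6.5000: term = 60.574295
  t = 7.0000: term = 2806.227509
Convexity = (1/P) * sum = 3150.500546 / 82.219217 = 38.318299


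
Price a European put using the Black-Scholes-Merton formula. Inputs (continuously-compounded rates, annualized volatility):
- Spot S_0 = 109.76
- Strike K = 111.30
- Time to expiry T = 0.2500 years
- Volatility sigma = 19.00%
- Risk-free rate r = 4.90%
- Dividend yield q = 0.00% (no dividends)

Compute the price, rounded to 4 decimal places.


d1 = (ln(S/K) + (r - q + 0.5*sigma^2) * T) / (sigma * sqrt(T)) = 0.02978322
d2 = d1 - sigma * sqrt(T) = -0.06521678
exp(-rT) = 0.98782473; exp(-qT) = 1.00000000
P = K * exp(-rT) * N(-d2) - S_0 * exp(-qT) * N(-d1)
N(-d1) = 0.48811997; N(-d2) = 0.52599930
P = 111.3000 * 0.98782473 * 0.52599930 - 109.7600 * 1.00000000 * 0.48811997 = 4.2549

Answer: Price = 4.2549


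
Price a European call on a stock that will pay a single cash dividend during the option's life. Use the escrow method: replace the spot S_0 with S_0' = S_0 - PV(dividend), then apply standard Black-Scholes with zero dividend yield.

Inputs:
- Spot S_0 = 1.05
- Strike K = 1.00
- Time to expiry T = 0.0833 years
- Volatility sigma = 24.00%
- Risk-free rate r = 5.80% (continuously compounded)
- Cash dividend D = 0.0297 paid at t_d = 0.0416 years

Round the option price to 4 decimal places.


PV(D) = D * exp(-r * t_d) = 0.0297 * 0.99759011 = 0.02962843
S_0' = S_0 - PV(D) = 1.0500 - 0.02962843 = 1.02037157
d1 = (ln(S_0'/K) + (r + sigma^2/2)*T) / (sigma*sqrt(T)) = 0.39552492
d2 = d1 - sigma*sqrt(T) = 0.32625674
exp(-rT) = 0.99518025
N(d1) = 0.65377223; N(d2) = 0.62788494
C = S_0' * N(d1) - K * exp(-rT) * N(d2) = 1.02037157 * 0.65377223 - 1.0000 * 0.99518025 * 0.62788494 = 0.0422

Answer: Price = 0.0422


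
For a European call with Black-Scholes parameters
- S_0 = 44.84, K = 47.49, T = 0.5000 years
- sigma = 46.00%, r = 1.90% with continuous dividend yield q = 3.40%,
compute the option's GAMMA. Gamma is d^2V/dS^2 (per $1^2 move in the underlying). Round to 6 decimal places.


d1 = -0.0369496016; d2 = -0.3622187209
phi(d1) = 0.3986700408; exp(-qT) = 0.9831436846; exp(-rT) = 0.9905449824
Gamma = exp(-qT) * phi(d1) / (S * sigma * sqrt(T)) = 0.9831436846 * 0.3986700408 / (44.8400 * 0.4600 * 0.7071067812) = 0.026873

Answer: Gamma = 0.026873


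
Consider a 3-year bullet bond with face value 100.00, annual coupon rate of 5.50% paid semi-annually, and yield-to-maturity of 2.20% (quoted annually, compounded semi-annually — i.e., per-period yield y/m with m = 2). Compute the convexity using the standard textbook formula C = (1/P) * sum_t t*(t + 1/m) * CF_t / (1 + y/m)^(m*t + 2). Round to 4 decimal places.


Coupon per period c = face * coupon_rate / m = 2.750000
Periods per year m = 2; per-period yield y/m = 0.011000
Number of cashflows N = 6
Cashflows (t years, CF_t, discount factor 1/(1+y/m)^(m*t), PV):
  t = 0.5000: CF_t = 2.750000, DF = 0.989120, PV = 2.720079
  t = 1.0000: CF_t = 2.750000, DF = 0.978358, PV = 2.690484
  t = 1.5000: CF_t = 2.750000, DF = 0.967713, PV = 2.661210
  t = 2.0000: CF_t = 2.750000, DF = 0.957184, PV = 2.632256
  t = 2.5000: CF_t = 2.750000, DF = 0.946769, PV = 2.603616
  t = 3.0000: CF_t = 102.750000, DF = 0.936468, PV = 96.222115
Price P = sum_t PV_t = 109.529760
Convexity numerator sum_t t*(t + 1/m) * CF_t / (1+y/m)^(m*t + 2):
  t = 0.5000: term = 1.330605
  t = 1.0000: term = 3.948384
  t = 1.5000: term = 7.810848
  t = 2.0000: term = 12.876439
  t = 2.5000: term = 19.104508
  t = 3.0000: term = 988.466340
Convexity = (1/P) * sum = 1033.537123 / 109.529760 = 9.436131

Answer: Convexity = 9.4361


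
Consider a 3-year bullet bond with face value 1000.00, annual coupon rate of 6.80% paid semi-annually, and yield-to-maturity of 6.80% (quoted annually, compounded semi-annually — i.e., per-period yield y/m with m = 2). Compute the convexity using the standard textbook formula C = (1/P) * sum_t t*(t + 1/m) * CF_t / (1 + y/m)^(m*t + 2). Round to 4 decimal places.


Coupon per period c = face * coupon_rate / m = 34.000000
Periods per year m = 2; per-period yield y/m = 0.034000
Number of cashflows N = 6
Cashflows (t years, CF_t, discount factor 1/(1+y/m)^(m*t), PV):
  t = 0.5000: CF_t = 34.000000, DF = 0.967118, PV = 32.882012
  t = 1.0000: CF_t = 34.000000, DF = 0.935317, PV = 31.800785
  t = 1.5000: CF_t = 34.000000, DF = 0.904562, PV = 30.755111
  t = 2.0000: CF_t = 34.000000, DF = 0.874818, PV = 29.743821
  t = 2.5000: CF_t = 34.000000, DF = 0.846052, PV = 28.765785
  t = 3.0000: CF_t = 1034.000000, DF = 0.818233, PV = 846.052487
Price P = sum_t PV_t = 1000.000000
Convexity numerator sum_t t*(t + 1/m) * CF_t / (1+y/m)^(m*t + 2):
  t = 0.5000: term = 15.377556
  t = 1.0000: term = 44.615732
  t = 1.5000: term = 86.297354
  t = 2.0000: term = 139.099538
  t = 2.5000: term = 201.788499
  t = 3.0000: term = 8308.938180
Convexity = (1/P) * sum = 8796.116858 / 1000.000000 = 8.796117

Answer: Convexity = 8.7961
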